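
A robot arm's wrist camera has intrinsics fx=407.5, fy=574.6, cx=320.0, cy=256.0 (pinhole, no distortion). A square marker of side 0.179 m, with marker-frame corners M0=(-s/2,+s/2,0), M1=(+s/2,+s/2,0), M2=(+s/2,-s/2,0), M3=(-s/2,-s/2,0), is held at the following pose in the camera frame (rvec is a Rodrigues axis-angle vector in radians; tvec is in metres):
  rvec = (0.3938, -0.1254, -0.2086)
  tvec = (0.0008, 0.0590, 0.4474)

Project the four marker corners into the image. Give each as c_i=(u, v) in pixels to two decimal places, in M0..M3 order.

Intrinsics K: fx=407.5, fy=574.6, cx=320.0, cy=256.0
Marker side s = 0.179 m; corners in marker frame (Z=0):
  M0 = (-0.0895, +0.0895, 0)
  M1 = (+0.0895, +0.0895, 0)
  M2 = (+0.0895, -0.0895, 0)
  M3 = (-0.0895, -0.0895, 0)
rvec = (0.3938, -0.1254, -0.2086), |rvec| = θ = 0.46294 rad = 26.525°
Rodrigues: sinθ=0.44658, 1−cosθ=0.10526; R = I + sinθ·[k]× + (1−cosθ)·[k]×²:
    [+0.97091 +0.17697 -0.16131]
    [-0.22548 +0.90246 -0.36704]
    [+0.08062 +0.39273 +0.91611]
t = (0.0008, 0.0590, 0.4474) m
M0: Pc = R·M0+t = (-0.07026, +0.15995, +0.47533); u = 407.5·(-0.07026)/0.47533 + 320.0 = 259.7694, v = 574.6·(+0.15995)/0.47533 + 256.0 = 449.3546
M1: Pc = R·M1+t = (+0.10354, +0.11959, +0.48977); u = 407.5·(+0.10354)/0.48977 + 320.0 = 406.1446, v = 574.6·(+0.11959)/0.48977 + 256.0 = 396.3048
M2: Pc = R·M2+t = (+0.07186, -0.04195, +0.41947); u = 407.5·(+0.07186)/0.41947 + 320.0 = 389.8069, v = 574.6·(-0.04195)/0.41947 + 256.0 = 198.5338
M3: Pc = R·M3+t = (-0.10194, -0.00159, +0.40503); u = 407.5·(-0.10194)/0.40503 + 320.0 = 217.4443, v = 574.6·(-0.00159)/0.40503 + 256.0 = 253.7444

c0=(259.77, 449.35) c1=(406.14, 396.30) c2=(389.81, 198.53) c3=(217.44, 253.74)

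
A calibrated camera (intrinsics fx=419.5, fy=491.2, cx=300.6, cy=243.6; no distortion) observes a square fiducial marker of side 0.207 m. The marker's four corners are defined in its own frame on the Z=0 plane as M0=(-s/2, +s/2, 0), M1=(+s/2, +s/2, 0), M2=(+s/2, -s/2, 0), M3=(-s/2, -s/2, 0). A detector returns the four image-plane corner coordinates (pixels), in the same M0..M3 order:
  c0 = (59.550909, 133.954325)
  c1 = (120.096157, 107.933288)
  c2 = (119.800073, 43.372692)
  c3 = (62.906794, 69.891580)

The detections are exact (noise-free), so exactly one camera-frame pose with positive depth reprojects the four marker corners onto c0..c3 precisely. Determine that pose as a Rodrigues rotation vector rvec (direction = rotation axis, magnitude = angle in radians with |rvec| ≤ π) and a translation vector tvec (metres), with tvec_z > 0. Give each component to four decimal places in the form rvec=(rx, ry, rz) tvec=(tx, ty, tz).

rvec=(-0.3679, 0.2525, -0.2226) tvec=(-0.6264, -0.3955, 1.2484)

Intrinsics K: fx=419.5, fy=491.2, cx=300.6, cy=243.6
Marker side s = 0.207 m; corners in marker frame (Z=0):
  M0 = (-0.1035, +0.1035, 0)
  M1 = (+0.1035, +0.1035, 0)
  M2 = (+0.1035, -0.1035, 0)
  M3 = (-0.1035, -0.1035, 0)
Detected image corners:
  c0 = (59.550909, 133.954325) px
  c1 = (120.096157, 107.933288) px
  c2 = (119.800073, 43.372692) px
  c3 = (62.906794, 69.891580) px
Planar DLT: solve 8×8 A·h = b for H (H[2,2]=1):
  H  [+268.72818 -35.13815 +90.12079]
  H  [-141.31614 +283.61326 +87.99402]
  H  [-0.16185 -0.30467 +1.00000]
B = K⁻¹H; ‖b₁‖=0.801009, ‖b₂‖=0.801009; λ = 2/(‖b₁‖+‖b₂‖) = 1.248425, sign → tz>0 ⇒ λ=+1.248425
r₁ = λ·B[:,0] = (+0.94452,-0.25896,-0.20206); r₂ = λ·B[:,1] = (+0.16798,+0.90946,-0.38036)
r₃ = r₁×r₂ = (+0.28226,+0.32531,+0.90250); SVD([r₁ r₂ r₃]) → R = UVᵀ:
  R  [+0.94452 +0.16798 +0.28226]
  R  [-0.25896 +0.90946 +0.32531]
  R  [-0.20206 -0.38036 +0.90250]
t = (-0.62638, -0.39549, +1.24843) m
tr R = 2.756471; θ = arccos((tr R − 1)/2) = 0.498636 rad = 28.570°
axis k = ((R−Rᵀ)₃₂, (R−Rᵀ)₁₃, (R−Rᵀ)₂₁) / (2 sinθ) = (-0.737796, +0.506363, -0.446379)
rvec = θ·k = (-0.367892, +0.252491, -0.222581)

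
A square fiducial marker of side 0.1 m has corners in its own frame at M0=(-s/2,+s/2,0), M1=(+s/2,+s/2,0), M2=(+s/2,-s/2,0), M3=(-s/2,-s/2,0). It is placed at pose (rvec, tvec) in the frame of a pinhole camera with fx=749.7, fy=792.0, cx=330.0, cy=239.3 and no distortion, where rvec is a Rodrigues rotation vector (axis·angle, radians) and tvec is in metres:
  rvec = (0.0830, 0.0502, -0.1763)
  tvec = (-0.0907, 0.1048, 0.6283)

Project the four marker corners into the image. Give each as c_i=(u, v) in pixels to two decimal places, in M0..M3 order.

c0=(175.35, 441.97) c1=(291.07, 422.03) c2=(269.21, 299.31) c3=(152.25, 320.61)

Intrinsics K: fx=749.7, fy=792.0, cx=330.0, cy=239.3
Marker side s = 0.1 m; corners in marker frame (Z=0):
  M0 = (-0.0500, +0.0500, 0)
  M1 = (+0.0500, +0.0500, 0)
  M2 = (+0.0500, -0.0500, 0)
  M3 = (-0.0500, -0.0500, 0)
rvec = (0.0830, 0.0502, -0.1763), |rvec| = θ = 0.20122 rad = 11.529°
Rodrigues: sinθ=0.19987, 1−cosθ=0.02018; R = I + sinθ·[k]× + (1−cosθ)·[k]×²:
    [+0.98326 +0.17719 +0.04257]
    [-0.17304 +0.98108 -0.08685]
    [-0.05715 +0.07803 +0.99531]
t = (-0.0907, 0.1048, 0.6283) m
M0: Pc = R·M0+t = (-0.13100, +0.16251, +0.63506); u = 749.7·(-0.13100)/0.63506 + 330.0 = 175.3480, v = 792.0·(+0.16251)/0.63506 + 239.3 = 441.9654
M1: Pc = R·M1+t = (-0.03268, +0.14520, +0.62934); u = 749.7·(-0.03268)/0.62934 + 330.0 = 291.0729, v = 792.0·(+0.14520)/0.62934 + 239.3 = 422.0301
M2: Pc = R·M2+t = (-0.05040, +0.04709, +0.62154); u = 749.7·(-0.05040)/0.62154 + 330.0 = 269.2118, v = 792.0·(+0.04709)/0.62154 + 239.3 = 299.3100
M3: Pc = R·M3+t = (-0.14872, +0.06440, +0.62726); u = 749.7·(-0.14872)/0.62726 + 330.0 = 152.2464, v = 792.0·(+0.06440)/0.62726 + 239.3 = 320.6115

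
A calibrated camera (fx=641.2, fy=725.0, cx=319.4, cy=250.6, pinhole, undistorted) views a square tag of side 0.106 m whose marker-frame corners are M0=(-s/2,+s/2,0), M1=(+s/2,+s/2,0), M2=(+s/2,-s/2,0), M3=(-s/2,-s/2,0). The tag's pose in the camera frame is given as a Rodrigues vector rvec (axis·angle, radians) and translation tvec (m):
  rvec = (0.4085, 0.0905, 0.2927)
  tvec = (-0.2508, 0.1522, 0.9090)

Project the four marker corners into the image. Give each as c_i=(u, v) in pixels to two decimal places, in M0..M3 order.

c0=(102.49, 392.85) c1=(171.60, 417.98) c2=(184.56, 350.05) c3=(112.07, 323.94)

Intrinsics K: fx=641.2, fy=725.0, cx=319.4, cy=250.6
Marker side s = 0.106 m; corners in marker frame (Z=0):
  M0 = (-0.0530, +0.0530, 0)
  M1 = (+0.0530, +0.0530, 0)
  M2 = (+0.0530, -0.0530, 0)
  M3 = (-0.0530, -0.0530, 0)
rvec = (0.4085, 0.0905, 0.2927), |rvec| = θ = 0.51062 rad = 29.257°
Rodrigues: sinθ=0.48872, 1−cosθ=0.12756; R = I + sinθ·[k]× + (1−cosθ)·[k]×²:
    [+0.95408 -0.26206 +0.14511]
    [+0.29823 +0.87645 -0.37802]
    [-0.02812 +0.40394 +0.91435]
t = (-0.2508, 0.1522, 0.9090) m
M0: Pc = R·M0+t = (-0.31526, +0.18285, +0.93190); u = 641.2·(-0.31526)/0.93190 + 319.4 = 102.4863, v = 725.0·(+0.18285)/0.93190 + 250.6 = 392.8503
M1: Pc = R·M1+t = (-0.21412, +0.21446, +0.92892); u = 641.2·(-0.21412)/0.92892 + 319.4 = 171.5984, v = 725.0·(+0.21446)/0.92892 + 250.6 = 417.9797
M2: Pc = R·M2+t = (-0.18634, +0.12155, +0.88610); u = 641.2·(-0.18634)/0.88610 + 319.4 = 184.5573, v = 725.0·(+0.12155)/0.88610 + 250.6 = 350.0549
M3: Pc = R·M3+t = (-0.28748, +0.08994, +0.88908); u = 641.2·(-0.28748)/0.88908 + 319.4 = 112.0734, v = 725.0·(+0.08994)/0.88908 + 250.6 = 323.9430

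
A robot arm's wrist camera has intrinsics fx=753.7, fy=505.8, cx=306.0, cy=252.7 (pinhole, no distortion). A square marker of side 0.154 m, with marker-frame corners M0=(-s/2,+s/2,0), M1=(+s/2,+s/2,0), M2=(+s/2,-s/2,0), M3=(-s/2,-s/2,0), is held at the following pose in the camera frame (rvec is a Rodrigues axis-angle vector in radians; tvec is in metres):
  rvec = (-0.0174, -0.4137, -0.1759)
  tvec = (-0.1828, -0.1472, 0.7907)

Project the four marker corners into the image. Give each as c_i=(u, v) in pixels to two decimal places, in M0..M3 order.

c0=(69.58, 213.79) c1=(214.35, 200.96) c2=(189.46, 107.26) c3=(42.11, 112.50)

Intrinsics K: fx=753.7, fy=505.8, cx=306.0, cy=252.7
Marker side s = 0.154 m; corners in marker frame (Z=0):
  M0 = (-0.0770, +0.0770, 0)
  M1 = (+0.0770, +0.0770, 0)
  M2 = (+0.0770, -0.0770, 0)
  M3 = (-0.0770, -0.0770, 0)
rvec = (-0.0174, -0.4137, -0.1759), |rvec| = θ = 0.44988 rad = 25.776°
Rodrigues: sinθ=0.43486, 1−cosθ=0.09950; R = I + sinθ·[k]× + (1−cosθ)·[k]×²:
    [+0.90065 +0.17357 -0.39838]
    [-0.16649 +0.98464 +0.05259]
    [+0.40139 +0.01896 +0.91571]
t = (-0.1828, -0.1472, 0.7907) m
M0: Pc = R·M0+t = (-0.23879, -0.05856, +0.76125); u = 753.7·(-0.23879)/0.76125 + 306.0 = 69.5836, v = 505.8·(-0.05856)/0.76125 + 252.7 = 213.7888
M1: Pc = R·M1+t = (-0.10009, -0.08420, +0.82307); u = 753.7·(-0.10009)/0.82307 + 306.0 = 214.3495, v = 505.8·(-0.08420)/0.82307 + 252.7 = 200.9551
M2: Pc = R·M2+t = (-0.12681, -0.23584, +0.82015); u = 753.7·(-0.12681)/0.82015 + 306.0 = 189.4598, v = 505.8·(-0.23584)/0.82015 + 252.7 = 107.2551
M3: Pc = R·M3+t = (-0.26551, -0.21020, +0.75833); u = 753.7·(-0.26551)/0.75833 + 306.0 = 42.1078, v = 505.8·(-0.21020)/0.75833 + 252.7 = 112.5004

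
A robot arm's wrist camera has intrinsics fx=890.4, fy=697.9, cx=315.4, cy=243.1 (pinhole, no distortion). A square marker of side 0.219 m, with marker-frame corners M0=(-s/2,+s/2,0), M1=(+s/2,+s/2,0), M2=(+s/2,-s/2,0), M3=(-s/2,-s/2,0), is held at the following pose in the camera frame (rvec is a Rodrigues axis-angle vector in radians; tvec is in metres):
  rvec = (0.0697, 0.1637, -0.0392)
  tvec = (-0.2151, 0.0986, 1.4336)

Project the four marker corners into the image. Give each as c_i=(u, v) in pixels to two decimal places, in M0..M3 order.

c0=(121.21, 344.23) c1=(251.41, 343.21) c2=(244.57, 236.07) c3=(113.23, 239.76)

Intrinsics K: fx=890.4, fy=697.9, cx=315.4, cy=243.1
Marker side s = 0.219 m; corners in marker frame (Z=0):
  M0 = (-0.1095, +0.1095, 0)
  M1 = (+0.1095, +0.1095, 0)
  M2 = (+0.1095, -0.1095, 0)
  M3 = (-0.1095, -0.1095, 0)
rvec = (0.0697, 0.1637, -0.0392), |rvec| = θ = 0.18219 rad = 10.439°
Rodrigues: sinθ=0.18118, 1−cosθ=0.01655; R = I + sinθ·[k]× + (1−cosθ)·[k]×²:
    [+0.98587 +0.04467 +0.16143]
    [-0.03329 +0.99681 -0.07251]
    [-0.16416 +0.06612 +0.98422]
t = (-0.2151, 0.0986, 1.4336) m
M0: Pc = R·M0+t = (-0.31816, +0.21140, +1.45881); u = 890.4·(-0.31816)/1.45881 + 315.4 = 121.2076, v = 697.9·(+0.21140)/1.45881 + 243.1 = 344.2325
M1: Pc = R·M1+t = (-0.10226, +0.20411, +1.42286); u = 890.4·(-0.10226)/1.42286 + 315.4 = 251.4106, v = 697.9·(+0.20411)/1.42286 + 243.1 = 343.2114
M2: Pc = R·M2+t = (-0.11204, -0.01420, +1.40839); u = 890.4·(-0.11204)/1.40839 + 315.4 = 244.5676, v = 697.9·(-0.01420)/1.40839 + 243.1 = 236.0651
M3: Pc = R·M3+t = (-0.32794, -0.00691, +1.44434); u = 890.4·(-0.32794)/1.44434 + 315.4 = 113.2296, v = 697.9·(-0.00691)/1.44434 + 243.1 = 239.7635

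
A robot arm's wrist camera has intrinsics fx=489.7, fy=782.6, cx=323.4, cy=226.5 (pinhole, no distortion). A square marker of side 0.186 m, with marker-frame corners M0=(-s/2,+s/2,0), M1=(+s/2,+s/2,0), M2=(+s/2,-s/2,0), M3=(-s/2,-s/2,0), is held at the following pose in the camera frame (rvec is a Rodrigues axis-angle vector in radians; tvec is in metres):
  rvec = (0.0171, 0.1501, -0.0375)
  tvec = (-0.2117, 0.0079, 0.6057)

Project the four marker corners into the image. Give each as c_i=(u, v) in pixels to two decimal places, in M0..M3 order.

Intrinsics K: fx=489.7, fy=782.6, cx=323.4, cy=226.5
Marker side s = 0.186 m; corners in marker frame (Z=0):
  M0 = (-0.0930, +0.0930, 0)
  M1 = (+0.0930, +0.0930, 0)
  M2 = (+0.0930, -0.0930, 0)
  M3 = (-0.0930, -0.0930, 0)
rvec = (0.0171, 0.1501, -0.0375), |rvec| = θ = 0.15566 rad = 8.918°
Rodrigues: sinθ=0.15503, 1−cosθ=0.01209; R = I + sinθ·[k]× + (1−cosθ)·[k]×²:
    [+0.98806 +0.03863 +0.14917]
    [-0.03607 +0.99915 -0.01984]
    [-0.14981 +0.01422 +0.98861]
t = (-0.2117, 0.0079, 0.6057) m
M0: Pc = R·M0+t = (-0.30000, +0.10418, +0.62096); u = 489.7·(-0.30000)/0.62096 + 323.4 = 86.8156, v = 782.6·(+0.10418)/0.62096 + 226.5 = 357.7940
M1: Pc = R·M1+t = (-0.11622, +0.09747, +0.59309); u = 489.7·(-0.11622)/0.59309 + 323.4 = 227.4414, v = 782.6·(+0.09747)/0.59309 + 226.5 = 355.1104
M2: Pc = R·M2+t = (-0.12340, -0.08838, +0.59044); u = 489.7·(-0.12340)/0.59044 + 323.4 = 221.0524, v = 782.6·(-0.08838)/0.59044 + 226.5 = 109.3634
M3: Pc = R·M3+t = (-0.30718, -0.08167, +0.61831); u = 489.7·(-0.30718)/0.61831 + 323.4 = 80.1128, v = 782.6·(-0.08167)/0.61831 + 226.5 = 123.1336

c0=(86.82, 357.79) c1=(227.44, 355.11) c2=(221.05, 109.36) c3=(80.11, 123.13)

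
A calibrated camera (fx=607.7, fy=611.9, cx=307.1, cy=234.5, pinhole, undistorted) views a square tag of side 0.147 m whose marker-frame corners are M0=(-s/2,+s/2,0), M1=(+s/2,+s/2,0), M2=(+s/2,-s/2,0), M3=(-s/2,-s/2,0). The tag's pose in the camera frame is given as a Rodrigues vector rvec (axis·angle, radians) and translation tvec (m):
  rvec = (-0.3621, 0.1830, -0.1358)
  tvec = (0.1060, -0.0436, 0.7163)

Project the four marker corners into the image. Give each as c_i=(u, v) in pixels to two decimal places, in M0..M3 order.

c0=(343.22, 266.42) c1=(472.75, 245.69) c2=(448.56, 131.01) c3=(328.93, 153.69)

Intrinsics K: fx=607.7, fy=611.9, cx=307.1, cy=234.5
Marker side s = 0.147 m; corners in marker frame (Z=0):
  M0 = (-0.0735, +0.0735, 0)
  M1 = (+0.0735, +0.0735, 0)
  M2 = (+0.0735, -0.0735, 0)
  M3 = (-0.0735, -0.0735, 0)
rvec = (-0.3621, 0.1830, -0.1358), |rvec| = θ = 0.42784 rad = 24.513°
Rodrigues: sinθ=0.41491, 1−cosθ=0.09014; R = I + sinθ·[k]× + (1−cosθ)·[k]×²:
    [+0.97443 +0.09906 +0.20168]
    [-0.16432 +0.92635 +0.33892]
    [-0.15325 -0.36339 +0.91895]
t = (0.1060, -0.0436, 0.7163) m
M0: Pc = R·M0+t = (+0.04166, +0.03656, +0.70085); u = 607.7·(+0.04166)/0.70085 + 307.1 = 343.2234, v = 611.9·(+0.03656)/0.70085 + 234.5 = 266.4240
M1: Pc = R·M1+t = (+0.18490, +0.01241, +0.67833); u = 607.7·(+0.18490)/0.67833 + 307.1 = 472.7500, v = 611.9·(+0.01241)/0.67833 + 234.5 = 245.6940
M2: Pc = R·M2+t = (+0.17034, -0.12376, +0.73175); u = 607.7·(+0.17034)/0.73175 + 307.1 = 448.5634, v = 611.9·(-0.12376)/0.73175 + 234.5 = 131.0053
M3: Pc = R·M3+t = (+0.02710, -0.09961, +0.75427); u = 607.7·(+0.02710)/0.75427 + 307.1 = 328.9324, v = 611.9·(-0.09961)/0.75427 + 234.5 = 153.6926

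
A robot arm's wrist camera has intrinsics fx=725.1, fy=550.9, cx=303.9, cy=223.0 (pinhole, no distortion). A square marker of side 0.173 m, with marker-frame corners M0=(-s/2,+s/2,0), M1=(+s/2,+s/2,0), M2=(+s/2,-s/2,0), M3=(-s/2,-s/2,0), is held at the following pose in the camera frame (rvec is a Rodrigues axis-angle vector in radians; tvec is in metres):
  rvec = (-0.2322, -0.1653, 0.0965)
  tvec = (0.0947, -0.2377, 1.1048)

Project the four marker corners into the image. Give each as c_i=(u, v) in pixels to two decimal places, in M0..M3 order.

Intrinsics K: fx=725.1, fy=550.9, cx=303.9, cy=223.0
Marker side s = 0.173 m; corners in marker frame (Z=0):
  M0 = (-0.0865, +0.0865, 0)
  M1 = (+0.0865, +0.0865, 0)
  M2 = (+0.0865, -0.0865, 0)
  M3 = (-0.0865, -0.0865, 0)
rvec = (-0.2322, -0.1653, 0.0965), |rvec| = θ = 0.30092 rad = 17.241°
Rodrigues: sinθ=0.29640, 1−cosθ=0.04494; R = I + sinθ·[k]× + (1−cosθ)·[k]×²:
    [+0.98182 -0.07600 -0.17394]
    [+0.11410 +0.96862 +0.22080]
    [+0.15170 -0.23663 +0.95969]
t = (0.0947, -0.2377, 1.1048) m
M0: Pc = R·M0+t = (+0.00320, -0.16378, +1.07121); u = 725.1·(+0.00320)/1.07121 + 303.9 = 306.0649, v = 550.9·(-0.16378)/1.07121 + 223.0 = 138.7697
M1: Pc = R·M1+t = (+0.17305, -0.14404, +1.09745); u = 725.1·(+0.17305)/1.09745 + 303.9 = 418.2382, v = 550.9·(-0.14404)/1.09745 + 223.0 = 150.6924
M2: Pc = R·M2+t = (+0.18620, -0.31162, +1.13839); u = 725.1·(+0.18620)/1.13839 + 303.9 = 422.5016, v = 550.9·(-0.31162)/1.13839 + 223.0 = 72.1997
M3: Pc = R·M3+t = (+0.01635, -0.33136, +1.11215); u = 725.1·(+0.01635)/1.11215 + 303.9 = 314.5579, v = 550.9·(-0.33136)/1.11215 + 223.0 = 58.8637

c0=(306.06, 138.77) c1=(418.24, 150.69) c2=(422.50, 72.20) c3=(314.56, 58.86)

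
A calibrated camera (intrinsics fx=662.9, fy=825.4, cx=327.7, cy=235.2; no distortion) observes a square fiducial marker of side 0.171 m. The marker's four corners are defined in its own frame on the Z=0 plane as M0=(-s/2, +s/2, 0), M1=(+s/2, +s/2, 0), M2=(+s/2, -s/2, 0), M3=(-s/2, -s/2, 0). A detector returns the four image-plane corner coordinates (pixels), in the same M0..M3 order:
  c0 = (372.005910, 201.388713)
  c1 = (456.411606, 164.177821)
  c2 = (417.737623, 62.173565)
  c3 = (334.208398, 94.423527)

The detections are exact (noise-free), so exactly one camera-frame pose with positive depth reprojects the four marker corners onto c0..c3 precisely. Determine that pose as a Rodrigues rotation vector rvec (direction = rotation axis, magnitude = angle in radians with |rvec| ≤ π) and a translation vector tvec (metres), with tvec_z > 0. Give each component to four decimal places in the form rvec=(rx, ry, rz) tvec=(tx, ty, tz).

rvec=(-0.2453, -0.2309, -0.3687) tvec=(0.1218, -0.1522, 1.1885)

Intrinsics K: fx=662.9, fy=825.4, cx=327.7, cy=235.2
Marker side s = 0.171 m; corners in marker frame (Z=0):
  M0 = (-0.0855, +0.0855, 0)
  M1 = (+0.0855, +0.0855, 0)
  M2 = (+0.0855, -0.0855, 0)
  M3 = (-0.0855, -0.0855, 0)
Detected image corners:
  c0 = (372.005910, 201.388713) px
  c1 = (456.411606, 164.177821) px
  c2 = (417.737623, 62.173565) px
  c3 = (334.208398, 94.423527) px
Planar DLT: solve 8×8 A·h = b for H (H[2,2]=1):
  H  [+579.31897 +159.31630 +395.62713]
  H  [-173.71943 +589.48825 +129.48169]
  H  [+0.22354 -0.16283 +1.00000]
B = K⁻¹H; ‖b₁‖=0.841388, ‖b₂‖=0.841388; λ = 2/(‖b₁‖+‖b₂‖) = 1.188513, sign → tz>0 ⇒ λ=+1.188513
r₁ = λ·B[:,0] = (+0.90733,-0.32585,+0.26567); r₂ = λ·B[:,1] = (+0.38131,+0.90396,-0.19353)
r₃ = r₁×r₂ = (-0.17710,+0.27690,+0.94444); SVD([r₁ r₂ r₃]) → R = UVᵀ:
  R  [+0.90733 +0.38131 -0.17710]
  R  [-0.32585 +0.90396 +0.27690]
  R  [+0.26567 -0.19353 +0.94444]
t = (+0.12179, -0.15223, +1.18851) m
tr R = 2.755729; θ = arccos((tr R − 1)/2) = 0.499412 rad = 28.614°
axis k = ((R−Rᵀ)₃₂, (R−Rᵀ)₁₃, (R−Rᵀ)₂₁) / (2 sinθ) = (-0.491142, -0.462274, -0.738297)
rvec = θ·k = (-0.245282, -0.230865, -0.368714)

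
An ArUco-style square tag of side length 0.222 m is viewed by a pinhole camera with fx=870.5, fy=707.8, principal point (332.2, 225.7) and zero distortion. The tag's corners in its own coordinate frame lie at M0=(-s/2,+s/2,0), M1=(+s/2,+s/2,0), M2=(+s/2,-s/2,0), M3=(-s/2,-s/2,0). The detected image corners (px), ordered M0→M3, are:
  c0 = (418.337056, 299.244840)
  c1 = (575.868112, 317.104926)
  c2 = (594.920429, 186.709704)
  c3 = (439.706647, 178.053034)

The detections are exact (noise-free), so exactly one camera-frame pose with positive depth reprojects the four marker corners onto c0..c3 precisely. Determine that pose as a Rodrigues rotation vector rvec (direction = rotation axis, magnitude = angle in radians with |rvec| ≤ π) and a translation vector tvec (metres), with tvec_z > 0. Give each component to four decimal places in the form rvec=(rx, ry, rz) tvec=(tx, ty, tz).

Intrinsics K: fx=870.5, fy=707.8, cx=332.2, cy=225.7
Marker side s = 0.222 m; corners in marker frame (Z=0):
  M0 = (-0.1110, +0.1110, 0)
  M1 = (+0.1110, +0.1110, 0)
  M2 = (+0.1110, -0.1110, 0)
  M3 = (-0.1110, -0.1110, 0)
Detected image corners:
  c0 = (418.337056, 299.244840) px
  c1 = (575.868112, 317.104926) px
  c2 = (594.920429, 186.709704) px
  c3 = (439.706647, 178.053034) px
Planar DLT: solve 8×8 A·h = b for H (H[2,2]=1):
  H  [+542.92801 -145.94126 +504.56758]
  H  [-18.57143 +539.44522 +244.29083]
  H  [-0.31819 -0.10788 +1.00000]
B = K⁻¹H; ‖b₁‖=0.813706, ‖b₂‖=0.813706; λ = 2/(‖b₁‖+‖b₂‖) = 1.228946, sign → tz>0 ⇒ λ=+1.228946
r₁ = λ·B[:,0] = (+0.91572,+0.09245,-0.39104); r₂ = λ·B[:,1] = (-0.15544,+0.97891,-0.13258)
r₃ = r₁×r₂ = (+0.37054,+0.18219,+0.91077); SVD([r₁ r₂ r₃]) → R = UVᵀ:
  R  [+0.91572 -0.15544 +0.37054]
  R  [+0.09245 +0.97891 +0.18219]
  R  [-0.39104 -0.13258 +0.91077]
t = (+0.24334, +0.03228, +1.22895) m
tr R = 2.805401; θ = arccos((tr R − 1)/2) = 0.444791 rad = 25.485°
axis k = ((R−Rᵀ)₃₂, (R−Rᵀ)₁₃, (R−Rᵀ)₂₁) / (2 sinθ) = (-0.365774, +0.885002, +0.288064)
rvec = θ·k = (-0.162693, +0.393641, +0.128128)

rvec=(-0.1627, 0.3936, 0.1281) tvec=(0.2433, 0.0323, 1.2289)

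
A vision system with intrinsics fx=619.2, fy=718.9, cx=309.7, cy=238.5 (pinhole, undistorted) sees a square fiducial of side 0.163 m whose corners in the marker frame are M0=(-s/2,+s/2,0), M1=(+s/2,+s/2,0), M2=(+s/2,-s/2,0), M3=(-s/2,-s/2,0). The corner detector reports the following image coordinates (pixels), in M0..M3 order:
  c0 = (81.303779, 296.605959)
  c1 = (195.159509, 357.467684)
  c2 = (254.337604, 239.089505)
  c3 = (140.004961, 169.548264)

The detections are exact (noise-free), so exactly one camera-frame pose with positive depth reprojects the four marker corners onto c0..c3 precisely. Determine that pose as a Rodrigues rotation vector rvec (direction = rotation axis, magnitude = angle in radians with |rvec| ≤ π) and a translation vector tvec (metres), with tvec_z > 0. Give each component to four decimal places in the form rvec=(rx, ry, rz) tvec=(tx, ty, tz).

Intrinsics K: fx=619.2, fy=718.9, cx=309.7, cy=238.5
Marker side s = 0.163 m; corners in marker frame (Z=0):
  M0 = (-0.0815, +0.0815, 0)
  M1 = (+0.0815, +0.0815, 0)
  M2 = (+0.0815, -0.0815, 0)
  M3 = (-0.0815, -0.0815, 0)
Detected image corners:
  c0 = (81.303779, 296.605959) px
  c1 = (195.159509, 357.467684) px
  c2 = (254.337604, 239.089505) px
  c3 = (140.004961, 169.548264) px
Planar DLT: solve 8×8 A·h = b for H (H[2,2]=1):
  H  [+755.24434 -328.76260 +168.76394]
  H  [+487.19712 +804.22824 +267.53420]
  H  [+0.32977 +0.19600 +1.00000]
B = K⁻¹H; ‖b₁‖=1.242678, ‖b₂‖=1.242678; λ = 2/(‖b₁‖+‖b₂‖) = 0.804714, sign → tz>0 ⇒ λ=+0.804714
r₁ = λ·B[:,0] = (+0.84879,+0.45731,+0.26537); r₂ = λ·B[:,1] = (-0.50615,+0.84790,+0.15772)
r₃ = r₁×r₂ = (-0.15288,-0.26819,+0.95116); SVD([r₁ r₂ r₃]) → R = UVᵀ:
  R  [+0.84879 -0.50615 -0.15288]
  R  [+0.45731 +0.84790 -0.26819]
  R  [+0.26537 +0.15772 +0.95116]
t = (-0.18316, +0.03250, +0.80471) m
tr R = 2.647847; θ = arccos((tr R − 1)/2) = 0.602496 rad = 34.520°
axis k = ((R−Rᵀ)₃₂, (R−Rᵀ)₁₃, (R−Rᵀ)₂₁) / (2 sinθ) = (+0.375786, -0.369024, +0.850062)
rvec = θ·k = (+0.226410, -0.222336, +0.512159)

rvec=(0.2264, -0.2223, 0.5122) tvec=(-0.1832, 0.0325, 0.8047)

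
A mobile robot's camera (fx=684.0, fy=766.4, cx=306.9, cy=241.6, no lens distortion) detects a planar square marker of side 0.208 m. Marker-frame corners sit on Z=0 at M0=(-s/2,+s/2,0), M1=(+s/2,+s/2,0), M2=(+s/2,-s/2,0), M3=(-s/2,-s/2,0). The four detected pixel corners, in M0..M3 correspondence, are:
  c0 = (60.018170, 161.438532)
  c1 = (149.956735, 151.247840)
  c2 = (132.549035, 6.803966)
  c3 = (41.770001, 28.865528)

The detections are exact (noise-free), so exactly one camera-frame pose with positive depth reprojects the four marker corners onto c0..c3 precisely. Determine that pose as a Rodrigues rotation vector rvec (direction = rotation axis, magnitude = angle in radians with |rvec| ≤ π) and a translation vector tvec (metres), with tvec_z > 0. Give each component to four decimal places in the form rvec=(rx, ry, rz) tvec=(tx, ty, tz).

Intrinsics K: fx=684.0, fy=766.4, cx=306.9, cy=241.6
Marker side s = 0.208 m; corners in marker frame (Z=0):
  M0 = (-0.1040, +0.1040, 0)
  M1 = (+0.1040, +0.1040, 0)
  M2 = (+0.1040, -0.1040, 0)
  M3 = (-0.1040, -0.1040, 0)
Detected image corners:
  c0 = (60.018170, 161.438532) px
  c1 = (149.956735, 151.247840) px
  c2 = (132.549035, 6.803966) px
  c3 = (41.770001, 28.865528) px
Planar DLT: solve 8×8 A·h = b for H (H[2,2]=1):
  H  [+396.18287 +97.62966 +94.31902]
  H  [-111.79927 +675.45380 +88.30970]
  H  [-0.39770 +0.12319 +1.00000]
B = K⁻¹H; ‖b₁‖=0.855939, ‖b₂‖=0.855939; λ = 2/(‖b₁‖+‖b₂‖) = 1.168308, sign → tz>0 ⇒ λ=+1.168308
r₁ = λ·B[:,0] = (+0.88518,-0.02396,-0.46464); r₂ = λ·B[:,1] = (+0.10218,+0.98430,+0.14392)
r₃ = r₁×r₂ = (+0.45390,-0.17487,+0.87373); SVD([r₁ r₂ r₃]) → R = UVᵀ:
  R  [+0.88518 +0.10218 +0.45390]
  R  [-0.02396 +0.98430 -0.17487]
  R  [-0.46464 +0.14392 +0.87373]
t = (-0.36310, -0.23368, +1.16831) m
tr R = 2.743204; θ = arccos((tr R − 1)/2) = 0.512336 rad = 29.355°
axis k = ((R−Rᵀ)₃₂, (R−Rᵀ)₁₃, (R−Rᵀ)₂₁) / (2 sinθ) = (+0.325154, +0.936868, -0.128656)
rvec = θ·k = (+0.166588, +0.479991, -0.065915)

rvec=(0.1666, 0.4800, -0.0659) tvec=(-0.3631, -0.2337, 1.1683)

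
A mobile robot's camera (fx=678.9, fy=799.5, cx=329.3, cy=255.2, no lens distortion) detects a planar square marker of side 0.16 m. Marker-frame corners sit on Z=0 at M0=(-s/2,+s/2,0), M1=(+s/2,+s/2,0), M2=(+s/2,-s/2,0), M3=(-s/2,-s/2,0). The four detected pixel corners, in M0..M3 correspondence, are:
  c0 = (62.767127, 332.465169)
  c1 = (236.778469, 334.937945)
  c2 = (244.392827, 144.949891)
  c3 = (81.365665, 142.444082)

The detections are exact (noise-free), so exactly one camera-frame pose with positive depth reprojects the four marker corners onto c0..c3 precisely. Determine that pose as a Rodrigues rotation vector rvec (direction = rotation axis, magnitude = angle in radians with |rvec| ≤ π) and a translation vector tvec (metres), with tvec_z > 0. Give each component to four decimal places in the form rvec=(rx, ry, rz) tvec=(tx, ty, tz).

Intrinsics K: fx=678.9, fy=799.5, cx=329.3, cy=255.2
Marker side s = 0.16 m; corners in marker frame (Z=0):
  M0 = (-0.0800, +0.0800, 0)
  M1 = (+0.0800, +0.0800, 0)
  M2 = (+0.0800, -0.0800, 0)
  M3 = (-0.0800, -0.0800, 0)
Detected image corners:
  c0 = (62.767127, 332.465169) px
  c1 = (236.778469, 334.937945) px
  c2 = (244.392827, 144.949891) px
  c3 = (81.365665, 142.444082) px
Planar DLT: solve 8×8 A·h = b for H (H[2,2]=1):
  H  [+1053.13119 -145.50352 +156.58259]
  H  [+17.09322 +1090.40669 +235.60755]
  H  [+0.00642 -0.40688 +1.00000]
B = K⁻¹H; ‖b₁‖=1.548253, ‖b₂‖=1.548253; λ = 2/(‖b₁‖+‖b₂‖) = 0.645889, sign → tz>0 ⇒ λ=+0.645889
r₁ = λ·B[:,0] = (+0.99991,+0.01249,+0.00414); r₂ = λ·B[:,1] = (-0.01096,+0.96479,-0.26280)
r₃ = r₁×r₂ = (-0.00728,+0.26273,+0.96484); SVD([r₁ r₂ r₃]) → R = UVᵀ:
  R  [+0.99991 -0.01096 -0.00728]
  R  [+0.01249 +0.96479 +0.26273]
  R  [+0.00414 -0.26280 +0.96484]
t = (-0.16432, -0.01583, +0.64589) m
tr R = 2.929543; θ = arccos((tr R − 1)/2) = 0.266222 rad = 15.253°
axis k = ((R−Rᵀ)₃₂, (R−Rᵀ)₁₃, (R−Rᵀ)₂₁) / (2 sinθ) = (-0.998771, -0.021713, +0.044556)
rvec = θ·k = (-0.265895, -0.005781, +0.011862)

rvec=(-0.2659, -0.0058, 0.0119) tvec=(-0.1643, -0.0158, 0.6459)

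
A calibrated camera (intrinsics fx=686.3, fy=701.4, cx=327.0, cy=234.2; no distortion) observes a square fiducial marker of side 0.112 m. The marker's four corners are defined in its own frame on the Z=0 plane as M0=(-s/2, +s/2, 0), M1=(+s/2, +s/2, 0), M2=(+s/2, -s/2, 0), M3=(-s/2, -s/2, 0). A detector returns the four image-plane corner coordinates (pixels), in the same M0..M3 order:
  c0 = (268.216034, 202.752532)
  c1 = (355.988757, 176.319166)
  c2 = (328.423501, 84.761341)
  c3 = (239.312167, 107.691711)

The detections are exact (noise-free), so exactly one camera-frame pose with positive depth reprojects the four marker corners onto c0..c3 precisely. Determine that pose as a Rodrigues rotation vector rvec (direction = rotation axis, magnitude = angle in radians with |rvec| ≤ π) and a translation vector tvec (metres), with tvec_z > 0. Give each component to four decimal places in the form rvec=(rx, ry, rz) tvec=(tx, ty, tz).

Intrinsics K: fx=686.3, fy=701.4, cx=327.0, cy=234.2
Marker side s = 0.112 m; corners in marker frame (Z=0):
  M0 = (-0.0560, +0.0560, 0)
  M1 = (+0.0560, +0.0560, 0)
  M2 = (+0.0560, -0.0560, 0)
  M3 = (-0.0560, -0.0560, 0)
Detected image corners:
  c0 = (268.216034, 202.752532) px
  c1 = (355.988757, 176.319166) px
  c2 = (328.423501, 84.761341) px
  c3 = (239.312167, 107.691711) px
Planar DLT: solve 8×8 A·h = b for H (H[2,2]=1):
  H  [+891.57975 +259.70926 +298.85268]
  H  [-171.52323 +836.52559 +142.71257]
  H  [+0.34206 +0.02594 +1.00000]
B = K⁻¹H; ‖b₁‖=1.239559, ‖b₂‖=1.239559; λ = 2/(‖b₁‖+‖b₂‖) = 0.806739, sign → tz>0 ⇒ λ=+0.806739
r₁ = λ·B[:,0] = (+0.91656,-0.28942,+0.27595); r₂ = λ·B[:,1] = (+0.29532,+0.95517,+0.02093)
r₃ = r₁×r₂ = (-0.26964,+0.06231,+0.96094); SVD([r₁ r₂ r₃]) → R = UVᵀ:
  R  [+0.91656 +0.29532 -0.26964]
  R  [-0.28942 +0.95517 +0.06231]
  R  [+0.27595 +0.02093 +0.96094]
t = (-0.03309, -0.10523, +0.80674) m
tr R = 2.832677; θ = arccos((tr R − 1)/2) = 0.411958 rad = 23.603°
axis k = ((R−Rᵀ)₃₂, (R−Rᵀ)₁₃, (R−Rᵀ)₂₁) / (2 sinθ) = (-0.051680, -0.681292, -0.730185)
rvec = θ·k = (-0.021290, -0.280664, -0.300806)

rvec=(-0.0213, -0.2807, -0.3008) tvec=(-0.0331, -0.1052, 0.8067)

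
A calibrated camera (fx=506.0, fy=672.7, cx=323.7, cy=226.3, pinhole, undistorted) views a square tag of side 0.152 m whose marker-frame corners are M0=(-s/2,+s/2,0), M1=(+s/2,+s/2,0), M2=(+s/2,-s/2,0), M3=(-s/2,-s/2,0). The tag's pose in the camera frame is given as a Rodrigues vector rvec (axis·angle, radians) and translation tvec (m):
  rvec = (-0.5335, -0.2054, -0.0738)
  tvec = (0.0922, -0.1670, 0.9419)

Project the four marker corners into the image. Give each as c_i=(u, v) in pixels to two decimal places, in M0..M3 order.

c0=(339.27, 150.18) c1=(420.35, 151.03) c2=(403.51, 68.55) c3=(328.22, 65.00)

Intrinsics K: fx=506.0, fy=672.7, cx=323.7, cy=226.3
Marker side s = 0.152 m; corners in marker frame (Z=0):
  M0 = (-0.0760, +0.0760, 0)
  M1 = (+0.0760, +0.0760, 0)
  M2 = (+0.0760, -0.0760, 0)
  M3 = (-0.0760, -0.0760, 0)
rvec = (-0.5335, -0.2054, -0.0738), |rvec| = θ = 0.57642 rad = 33.026°
Rodrigues: sinθ=0.54502, 1−cosθ=0.16158; R = I + sinθ·[k]× + (1−cosθ)·[k]×²:
    [+0.97683 +0.12307 -0.17507]
    [-0.01649 +0.85894 +0.51182]
    [+0.21336 -0.49707 +0.84107]
t = (0.0922, -0.1670, 0.9419) m
M0: Pc = R·M0+t = (+0.02731, -0.10047, +0.88791); u = 506.0·(+0.02731)/0.88791 + 323.7 = 339.2657, v = 672.7·(-0.10047)/0.88791 + 226.3 = 150.1834
M1: Pc = R·M1+t = (+0.17579, -0.10297, +0.92034); u = 506.0·(+0.17579)/0.92034 + 323.7 = 420.3505, v = 672.7·(-0.10297)/0.92034 + 226.3 = 151.0335
M2: Pc = R·M2+t = (+0.15709, -0.23353, +0.99589); u = 506.0·(+0.15709)/0.99589 + 323.7 = 403.5133, v = 672.7·(-0.23353)/0.99589 + 226.3 = 68.5548
M3: Pc = R·M3+t = (+0.00861, -0.23103, +0.96346); u = 506.0·(+0.00861)/0.96346 + 323.7 = 328.2204, v = 672.7·(-0.23103)/0.96346 + 226.3 = 64.9951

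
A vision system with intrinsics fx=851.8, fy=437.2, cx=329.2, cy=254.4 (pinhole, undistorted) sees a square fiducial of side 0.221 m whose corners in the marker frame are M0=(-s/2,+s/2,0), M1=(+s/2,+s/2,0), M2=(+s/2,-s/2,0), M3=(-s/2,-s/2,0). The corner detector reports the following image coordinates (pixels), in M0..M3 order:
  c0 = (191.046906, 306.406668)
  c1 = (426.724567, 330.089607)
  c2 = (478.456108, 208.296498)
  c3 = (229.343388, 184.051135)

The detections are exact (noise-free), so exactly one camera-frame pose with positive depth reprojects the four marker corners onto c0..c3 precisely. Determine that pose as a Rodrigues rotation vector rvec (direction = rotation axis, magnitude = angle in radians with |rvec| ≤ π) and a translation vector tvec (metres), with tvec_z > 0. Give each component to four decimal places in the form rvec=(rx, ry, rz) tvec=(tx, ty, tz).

rvec=(0.1861, 0.0387, 0.1877) tvec=(0.0011, 0.0077, 0.7631)

Intrinsics K: fx=851.8, fy=437.2, cx=329.2, cy=254.4
Marker side s = 0.221 m; corners in marker frame (Z=0):
  M0 = (-0.1105, +0.1105, 0)
  M1 = (+0.1105, +0.1105, 0)
  M2 = (+0.1105, -0.1105, 0)
  M3 = (-0.1105, -0.1105, 0)
Detected image corners:
  c0 = (191.046906, 306.406668) px
  c1 = (426.724567, 330.089607) px
  c2 = (478.456108, 208.296498) px
  c3 = (229.343388, 184.051135) px
Planar DLT: solve 8×8 A·h = b for H (H[2,2]=1):
  H  [+1086.90937 -122.16432 +330.41486]
  H  [+101.35605 +615.57603 +258.83194]
  H  [-0.02739 +0.24571 +1.00000]
B = K⁻¹H; ‖b₁‖=1.310525, ‖b₂‖=1.310525; λ = 2/(‖b₁‖+‖b₂‖) = 0.763053, sign → tz>0 ⇒ λ=+0.763053
r₁ = λ·B[:,0] = (+0.98174,+0.18906,-0.02090); r₂ = λ·B[:,1] = (-0.18190,+0.96528,+0.18749)
r₃ = r₁×r₂ = (+0.05562,-0.18027,+0.98204); SVD([r₁ r₂ r₃]) → R = UVᵀ:
  R  [+0.98174 -0.18190 +0.05562]
  R  [+0.18906 +0.96528 -0.18027]
  R  [-0.02090 +0.18749 +0.98204]
t = (+0.00109, +0.00774, +0.76305) m
tr R = 2.929065; θ = arccos((tr R − 1)/2) = 0.267130 rad = 15.305°
axis k = ((R−Rᵀ)₃₂, (R−Rᵀ)₁₃, (R−Rᵀ)₂₁) / (2 sinθ) = (+0.696604, +0.144940, +0.702663)
rvec = θ·k = (+0.186084, +0.038718, +0.187702)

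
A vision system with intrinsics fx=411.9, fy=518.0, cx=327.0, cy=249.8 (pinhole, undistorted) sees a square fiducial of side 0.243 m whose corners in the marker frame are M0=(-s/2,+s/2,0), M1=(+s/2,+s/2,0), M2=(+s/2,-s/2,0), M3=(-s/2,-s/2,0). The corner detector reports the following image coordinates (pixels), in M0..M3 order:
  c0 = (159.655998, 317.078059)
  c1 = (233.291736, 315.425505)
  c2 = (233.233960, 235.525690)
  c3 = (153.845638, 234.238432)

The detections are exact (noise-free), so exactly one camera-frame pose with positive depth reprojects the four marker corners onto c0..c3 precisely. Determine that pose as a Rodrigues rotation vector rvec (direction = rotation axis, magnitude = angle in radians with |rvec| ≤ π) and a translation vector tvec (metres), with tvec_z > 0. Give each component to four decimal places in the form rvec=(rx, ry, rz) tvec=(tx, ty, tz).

rvec=(0.4376, -0.2008, 0.0527) tvec=(-0.4359, 0.0720, 1.3681)

Intrinsics K: fx=411.9, fy=518.0, cx=327.0, cy=249.8
Marker side s = 0.243 m; corners in marker frame (Z=0):
  M0 = (-0.1215, +0.1215, 0)
  M1 = (+0.1215, +0.1215, 0)
  M2 = (+0.1215, -0.1215, 0)
  M3 = (-0.1215, -0.1215, 0)
Detected image corners:
  c0 = (159.655998, 317.078059) px
  c1 = (233.291736, 315.425505) px
  c2 = (233.233960, 235.525690) px
  c3 = (153.845638, 234.238432) px
Planar DLT: solve 8×8 A·h = b for H (H[2,2]=1):
  H  [+343.55399 +71.07866 +195.75521]
  H  [+40.18411 +418.42840 +277.06640]
  H  [+0.14936 +0.30368 +1.00000]
B = K⁻¹H; ‖b₁‖=0.730941, ‖b₂‖=0.730941; λ = 2/(‖b₁‖+‖b₂‖) = 1.368100, sign → tz>0 ⇒ λ=+1.368100
r₁ = λ·B[:,0] = (+0.97887,+0.00759,+0.20434); r₂ = λ·B[:,1] = (-0.09374,+0.90477,+0.41546)
r₃ = r₁×r₂ = (-0.18173,-0.42584,+0.88636); SVD([r₁ r₂ r₃]) → R = UVᵀ:
  R  [+0.97887 -0.09374 -0.18173]
  R  [+0.00759 +0.90477 -0.42584]
  R  [+0.20434 +0.41546 +0.88636]
t = (-0.43592, +0.07201, +1.36810) m
tr R = 2.770000; θ = arccos((tr R − 1)/2) = 0.484302 rad = 27.748°
axis k = ((R−Rᵀ)₃₂, (R−Rᵀ)₁₃, (R−Rᵀ)₂₁) / (2 sinθ) = (+0.903473, -0.414600, +0.108822)
rvec = θ·k = (+0.437554, -0.200792, +0.052703)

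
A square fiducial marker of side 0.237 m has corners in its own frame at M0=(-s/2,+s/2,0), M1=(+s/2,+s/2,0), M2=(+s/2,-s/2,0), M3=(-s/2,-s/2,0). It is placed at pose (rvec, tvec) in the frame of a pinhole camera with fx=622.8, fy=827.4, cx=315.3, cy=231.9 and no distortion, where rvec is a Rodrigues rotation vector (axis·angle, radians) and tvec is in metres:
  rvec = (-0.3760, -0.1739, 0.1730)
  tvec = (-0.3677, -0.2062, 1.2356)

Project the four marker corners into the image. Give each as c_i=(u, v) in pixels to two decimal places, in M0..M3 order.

Intrinsics K: fx=622.8, fy=827.4, cx=315.3, cy=231.9
Marker side s = 0.237 m; corners in marker frame (Z=0):
  M0 = (-0.1185, +0.1185, 0)
  M1 = (+0.1185, +0.1185, 0)
  M2 = (+0.1185, -0.1185, 0)
  M3 = (-0.1185, -0.1185, 0)
rvec = (-0.3760, -0.1739, 0.1730), |rvec| = θ = 0.44894 rad = 25.722°
Rodrigues: sinθ=0.43401, 1−cosθ=0.09909; R = I + sinθ·[k]× + (1−cosθ)·[k]×²:
    [+0.97042 -0.13510 -0.20010]
    [+0.19939 +0.91578 +0.34871]
    [+0.13614 -0.37829 +0.91562]
t = (-0.3677, -0.2062, 1.2356) m
M0: Pc = R·M0+t = (-0.49870, -0.12131, +1.17464); u = 622.8·(-0.49870)/1.17464 + 315.3 = 50.8850, v = 827.4·(-0.12131)/1.17464 + 231.9 = 146.4519
M1: Pc = R·M1+t = (-0.26871, -0.07405, +1.20690); u = 622.8·(-0.26871)/1.20690 + 315.3 = 176.6349, v = 827.4·(-0.07405)/1.20690 + 231.9 = 181.1331
M2: Pc = R·M2+t = (-0.23670, -0.29109, +1.29656); u = 622.8·(-0.23670)/1.29656 + 315.3 = 201.6033, v = 827.4·(-0.29109)/1.29656 + 231.9 = 46.1400
M3: Pc = R·M3+t = (-0.46669, -0.33835, +1.26430); u = 622.8·(-0.46669)/1.26430 + 315.3 = 85.4079, v = 827.4·(-0.33835)/1.26430 + 231.9 = 10.4731

c0=(50.89, 146.45) c1=(176.63, 181.13) c2=(201.60, 46.14) c3=(85.41, 10.47)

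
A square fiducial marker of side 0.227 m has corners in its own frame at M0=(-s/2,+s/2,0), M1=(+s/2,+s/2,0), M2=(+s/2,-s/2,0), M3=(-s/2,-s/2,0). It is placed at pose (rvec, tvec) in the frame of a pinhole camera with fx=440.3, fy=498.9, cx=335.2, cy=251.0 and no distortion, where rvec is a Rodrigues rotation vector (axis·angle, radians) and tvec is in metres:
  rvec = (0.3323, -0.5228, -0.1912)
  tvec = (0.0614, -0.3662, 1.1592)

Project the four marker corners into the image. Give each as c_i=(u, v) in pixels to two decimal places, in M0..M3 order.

c0=(325.83, 150.60) c1=(394.52, 135.21) c2=(390.59, 37.28) c3=(316.29, 44.34)

Intrinsics K: fx=440.3, fy=498.9, cx=335.2, cy=251.0
Marker side s = 0.227 m; corners in marker frame (Z=0):
  M0 = (-0.1135, +0.1135, 0)
  M1 = (+0.1135, +0.1135, 0)
  M2 = (+0.1135, -0.1135, 0)
  M3 = (-0.1135, -0.1135, 0)
rvec = (0.3323, -0.5228, -0.1912), |rvec| = θ = 0.64831 rad = 37.145°
Rodrigues: sinθ=0.60384, 1−cosθ=0.20289; R = I + sinθ·[k]× + (1−cosθ)·[k]×²:
    [+0.85041 +0.09422 -0.51761]
    [-0.26195 +0.92905 -0.26125]
    [+0.45627 +0.35776 +0.81476]
t = (0.0614, -0.3662, 1.1592) m
M0: Pc = R·M0+t = (-0.02443, -0.23102, +1.14802); u = 440.3·(-0.02443)/1.14802 + 335.2 = 325.8313, v = 498.9·(-0.23102)/1.14802 + 251.0 = 150.6037
M1: Pc = R·M1+t = (+0.16862, -0.29048, +1.25159); u = 440.3·(+0.16862)/1.25159 + 335.2 = 394.5177, v = 498.9·(-0.29048)/1.25159 + 251.0 = 135.2094
M2: Pc = R·M2+t = (+0.14723, -0.50138, +1.17038); u = 440.3·(+0.14723)/1.17038 + 335.2 = 390.5874, v = 498.9·(-0.50138)/1.17038 + 251.0 = 37.2768
M3: Pc = R·M3+t = (-0.04582, -0.44192, +1.06681); u = 440.3·(-0.04582)/1.06681 + 335.2 = 316.2905, v = 498.9·(-0.44192)/1.06681 + 251.0 = 44.3350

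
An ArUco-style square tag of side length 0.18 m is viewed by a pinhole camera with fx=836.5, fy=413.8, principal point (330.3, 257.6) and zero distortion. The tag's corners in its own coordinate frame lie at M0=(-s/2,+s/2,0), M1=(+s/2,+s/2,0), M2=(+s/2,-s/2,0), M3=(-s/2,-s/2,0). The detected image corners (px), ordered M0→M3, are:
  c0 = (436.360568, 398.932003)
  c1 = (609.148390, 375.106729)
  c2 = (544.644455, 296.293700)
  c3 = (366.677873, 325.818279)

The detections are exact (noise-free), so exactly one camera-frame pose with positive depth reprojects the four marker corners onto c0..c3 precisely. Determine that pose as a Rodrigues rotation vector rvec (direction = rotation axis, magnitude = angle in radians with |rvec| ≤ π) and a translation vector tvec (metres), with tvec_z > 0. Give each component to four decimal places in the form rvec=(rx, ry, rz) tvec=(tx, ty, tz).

Intrinsics K: fx=836.5, fy=413.8, cx=330.3, cy=257.6
Marker side s = 0.18 m; corners in marker frame (Z=0):
  M0 = (-0.0900, +0.0900, 0)
  M1 = (+0.0900, +0.0900, 0)
  M2 = (+0.0900, -0.0900, 0)
  M3 = (-0.0900, -0.0900, 0)
Detected image corners:
  c0 = (436.360568, 398.932003) px
  c1 = (609.148390, 375.106729) px
  c2 = (544.644455, 296.293700) px
  c3 = (366.677873, 325.818279) px
Planar DLT: solve 8×8 A·h = b for H (H[2,2]=1):
  H  [+819.03206 +512.67164 +487.56975]
  H  [-258.31676 +521.11235 +350.39270]
  H  [-0.31667 +0.28520 +1.00000]
B = K⁻¹H; ‖b₁‖=1.225510, ‖b₂‖=1.225510; λ = 2/(‖b₁‖+‖b₂‖) = 0.815987, sign → tz>0 ⇒ λ=+0.815987
r₁ = λ·B[:,0] = (+0.90098,-0.34853,-0.25840); r₂ = λ·B[:,1] = (+0.40821,+0.88273,+0.23272)
r₃ = r₁×r₂ = (+0.14699,-0.31515,+0.93759); SVD([r₁ r₂ r₃]) → R = UVᵀ:
  R  [+0.90098 +0.40821 +0.14699]
  R  [-0.34853 +0.88273 -0.31515]
  R  [-0.25840 +0.23272 +0.93759]
t = (+0.15341, +0.18298, +0.81599) m
tr R = 2.721295; θ = arccos((tr R − 1)/2) = 0.534257 rad = 30.611°
axis k = ((R−Rᵀ)₃₂, (R−Rᵀ)₁₃, (R−Rᵀ)₂₁) / (2 sinθ) = (+0.537971, +0.398057, -0.743060)
rvec = θ·k = (+0.287414, +0.212665, -0.396985)

rvec=(0.2874, 0.2127, -0.3970) tvec=(0.1534, 0.1830, 0.8160)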